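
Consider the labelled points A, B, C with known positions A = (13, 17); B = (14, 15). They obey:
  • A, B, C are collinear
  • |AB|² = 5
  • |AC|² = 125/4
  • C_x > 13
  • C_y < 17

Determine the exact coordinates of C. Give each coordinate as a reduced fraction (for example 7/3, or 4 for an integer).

1. C_x = 31/2  [[A, B, C are collinear ⇒ 2x+1y-43=0] ∩ [|C−(13, 17)|²=125/4]]
2. C_y = 12  [[A, B, C are collinear ⇒ 2x+1y-43=0] ∩ [|C−(13, 17)|²=125/4]]
   so C = (31/2, 12)

C = (31/2, 12)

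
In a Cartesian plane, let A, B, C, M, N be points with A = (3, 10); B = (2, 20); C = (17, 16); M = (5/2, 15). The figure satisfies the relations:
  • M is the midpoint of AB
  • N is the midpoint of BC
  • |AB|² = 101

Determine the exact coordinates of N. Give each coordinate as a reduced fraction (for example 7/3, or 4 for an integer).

N = (19/2, 18)

1. N_x = 19/2  [2·N = B+C = (2, 20)+(17, 16)]
2. N_y = 18  [2·N = B+C = (2, 20)+(17, 16)]
   so N = (19/2, 18)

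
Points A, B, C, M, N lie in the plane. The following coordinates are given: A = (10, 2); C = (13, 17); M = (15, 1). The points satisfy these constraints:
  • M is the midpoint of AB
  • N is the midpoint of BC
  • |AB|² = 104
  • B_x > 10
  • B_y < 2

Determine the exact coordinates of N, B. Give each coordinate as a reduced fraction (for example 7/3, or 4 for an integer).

1. B_x = 20  [B = 2·M−A = 2·(15, 1)−(10, 2)]
2. B_y = 0  [B = 2·M−A = 2·(15, 1)−(10, 2)]
   so B = (20, 0)
3. N_x = 33/2  [2·N = B+C = (20, 0)+(13, 17)]
4. N_y = 17/2  [2·N = B+C = (20, 0)+(13, 17)]
   so N = (33/2, 17/2)

N = (33/2, 17/2)
B = (20, 0)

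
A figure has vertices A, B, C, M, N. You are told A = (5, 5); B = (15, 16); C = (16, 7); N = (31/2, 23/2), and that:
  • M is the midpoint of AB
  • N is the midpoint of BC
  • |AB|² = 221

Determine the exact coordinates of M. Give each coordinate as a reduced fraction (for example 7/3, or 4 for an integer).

M = (10, 21/2)

1. M_x = 10  [2·M = A+B = (5, 5)+(15, 16)]
2. M_y = 21/2  [2·M = A+B = (5, 5)+(15, 16)]
   so M = (10, 21/2)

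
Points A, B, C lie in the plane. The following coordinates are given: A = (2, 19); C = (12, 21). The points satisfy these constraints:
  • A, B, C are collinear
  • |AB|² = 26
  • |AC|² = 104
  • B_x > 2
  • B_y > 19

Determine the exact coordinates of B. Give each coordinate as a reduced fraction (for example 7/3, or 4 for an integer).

B = (7, 20)

1. B_x = 7  [[A, B, C are collinear ⇒ 2x-10y+186=0] ∩ [|B−(2, 19)|²=26]]
2. B_y = 20  [[A, B, C are collinear ⇒ 2x-10y+186=0] ∩ [|B−(2, 19)|²=26]]
   so B = (7, 20)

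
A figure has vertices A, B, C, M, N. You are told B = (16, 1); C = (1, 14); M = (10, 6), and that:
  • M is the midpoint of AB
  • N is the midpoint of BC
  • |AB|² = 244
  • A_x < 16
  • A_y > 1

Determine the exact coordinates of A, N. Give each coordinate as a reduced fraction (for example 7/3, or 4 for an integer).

1. A_x = 4  [A = 2·M−B = 2·(10, 6)−(16, 1)]
2. A_y = 11  [A = 2·M−B = 2·(10, 6)−(16, 1)]
   so A = (4, 11)
3. N_x = 17/2  [2·N = B+C = (16, 1)+(1, 14)]
4. N_y = 15/2  [2·N = B+C = (16, 1)+(1, 14)]
   so N = (17/2, 15/2)

A = (4, 11)
N = (17/2, 15/2)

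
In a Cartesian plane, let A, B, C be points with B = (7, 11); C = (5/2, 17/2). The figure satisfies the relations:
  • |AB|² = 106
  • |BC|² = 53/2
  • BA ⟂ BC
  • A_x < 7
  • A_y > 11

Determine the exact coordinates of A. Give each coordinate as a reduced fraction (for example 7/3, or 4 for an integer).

A = (2, 20)

1. A_x = 2  [[BA ⟂ BC ⇒ -9/2x-5/2y+59=0] ∩ [|A−(7, 11)|²=106]]
2. A_y = 20  [[BA ⟂ BC ⇒ -9/2x-5/2y+59=0] ∩ [|A−(7, 11)|²=106]]
   so A = (2, 20)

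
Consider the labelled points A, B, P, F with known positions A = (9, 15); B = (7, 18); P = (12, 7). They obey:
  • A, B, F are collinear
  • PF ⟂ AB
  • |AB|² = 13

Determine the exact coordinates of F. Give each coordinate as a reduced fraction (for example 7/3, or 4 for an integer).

1. F_x = 177/13  [[A, B, F are collinear ⇒ -3x-2y+57=0] ∩ [PF ⟂ AB ⇒ -2x+3y+3=0]]
2. F_y = 105/13  [[A, B, F are collinear ⇒ -3x-2y+57=0] ∩ [PF ⟂ AB ⇒ -2x+3y+3=0]]
   so F = (177/13, 105/13)

F = (177/13, 105/13)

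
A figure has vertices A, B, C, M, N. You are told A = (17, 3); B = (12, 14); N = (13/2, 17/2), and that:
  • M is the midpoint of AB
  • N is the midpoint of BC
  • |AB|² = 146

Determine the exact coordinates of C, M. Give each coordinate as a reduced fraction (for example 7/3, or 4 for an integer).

1. M_x = 29/2  [2·M = A+B = (17, 3)+(12, 14)]
2. M_y = 17/2  [2·M = A+B = (17, 3)+(12, 14)]
   so M = (29/2, 17/2)
3. C_x = 1  [C = 2·N−B = 2·(13/2, 17/2)−(12, 14)]
4. C_y = 3  [C = 2·N−B = 2·(13/2, 17/2)−(12, 14)]
   so C = (1, 3)

C = (1, 3)
M = (29/2, 17/2)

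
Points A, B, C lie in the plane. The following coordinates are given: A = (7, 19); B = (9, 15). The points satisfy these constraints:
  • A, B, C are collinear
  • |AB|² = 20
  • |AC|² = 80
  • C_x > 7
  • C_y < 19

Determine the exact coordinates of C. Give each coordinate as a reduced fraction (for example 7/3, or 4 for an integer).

C = (11, 11)

1. C_x = 11  [[A, B, C are collinear ⇒ 4x+2y-66=0] ∩ [|C−(7, 19)|²=80]]
2. C_y = 11  [[A, B, C are collinear ⇒ 4x+2y-66=0] ∩ [|C−(7, 19)|²=80]]
   so C = (11, 11)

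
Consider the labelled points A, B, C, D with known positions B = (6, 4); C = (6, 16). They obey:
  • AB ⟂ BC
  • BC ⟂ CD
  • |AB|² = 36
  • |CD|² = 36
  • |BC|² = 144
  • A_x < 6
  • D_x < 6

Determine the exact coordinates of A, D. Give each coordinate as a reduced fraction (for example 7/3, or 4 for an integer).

1. A_x = 0  [[AB ⟂ BC ⇒ -12y+48=0] ∩ [|A−(6, 4)|²=36]]
2. A_y = 4  [[AB ⟂ BC ⇒ -12y+48=0] ∩ [|A−(6, 4)|²=36]]
   so A = (0, 4)
3. D_x = 0  [[BC ⟂ CD ⇒ 12y-192=0] ∩ [|D−(6, 16)|²=36]]
4. D_y = 16  [[BC ⟂ CD ⇒ 12y-192=0] ∩ [|D−(6, 16)|²=36]]
   so D = (0, 16)

A = (0, 4)
D = (0, 16)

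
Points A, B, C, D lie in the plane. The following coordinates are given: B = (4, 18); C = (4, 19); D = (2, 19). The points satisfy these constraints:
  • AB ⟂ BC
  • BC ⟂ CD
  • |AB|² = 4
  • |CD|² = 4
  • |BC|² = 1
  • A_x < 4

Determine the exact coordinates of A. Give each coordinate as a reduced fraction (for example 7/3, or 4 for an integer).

A = (2, 18)

1. A_x = 2  [[AB ⟂ BC ⇒ -1y+18=0] ∩ [|A−(4, 18)|²=4]]
2. A_y = 18  [[AB ⟂ BC ⇒ -1y+18=0] ∩ [|A−(4, 18)|²=4]]
   so A = (2, 18)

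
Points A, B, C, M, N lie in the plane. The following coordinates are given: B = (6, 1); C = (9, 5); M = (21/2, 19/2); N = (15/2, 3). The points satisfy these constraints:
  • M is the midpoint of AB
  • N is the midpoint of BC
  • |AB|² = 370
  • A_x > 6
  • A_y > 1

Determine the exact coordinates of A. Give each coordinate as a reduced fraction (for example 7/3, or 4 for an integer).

A = (15, 18)

1. A_x = 15  [A = 2·M−B = 2·(21/2, 19/2)−(6, 1)]
2. A_y = 18  [A = 2·M−B = 2·(21/2, 19/2)−(6, 1)]
   so A = (15, 18)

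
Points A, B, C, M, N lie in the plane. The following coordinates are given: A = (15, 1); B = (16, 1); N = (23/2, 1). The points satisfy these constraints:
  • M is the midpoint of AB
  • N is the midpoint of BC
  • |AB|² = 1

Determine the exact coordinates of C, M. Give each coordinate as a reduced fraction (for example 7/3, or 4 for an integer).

1. M_x = 31/2  [2·M = A+B = (15, 1)+(16, 1)]
2. M_y = 1  [2·M = A+B = (15, 1)+(16, 1)]
   so M = (31/2, 1)
3. C_x = 7  [C = 2·N−B = 2·(23/2, 1)−(16, 1)]
4. C_y = 1  [C = 2·N−B = 2·(23/2, 1)−(16, 1)]
   so C = (7, 1)

C = (7, 1)
M = (31/2, 1)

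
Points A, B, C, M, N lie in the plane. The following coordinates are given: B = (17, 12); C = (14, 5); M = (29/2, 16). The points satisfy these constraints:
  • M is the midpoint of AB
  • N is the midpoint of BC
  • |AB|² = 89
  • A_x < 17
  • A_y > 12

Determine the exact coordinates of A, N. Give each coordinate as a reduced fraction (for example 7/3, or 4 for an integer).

1. A_x = 12  [A = 2·M−B = 2·(29/2, 16)−(17, 12)]
2. A_y = 20  [A = 2·M−B = 2·(29/2, 16)−(17, 12)]
   so A = (12, 20)
3. N_x = 31/2  [2·N = B+C = (17, 12)+(14, 5)]
4. N_y = 17/2  [2·N = B+C = (17, 12)+(14, 5)]
   so N = (31/2, 17/2)

A = (12, 20)
N = (31/2, 17/2)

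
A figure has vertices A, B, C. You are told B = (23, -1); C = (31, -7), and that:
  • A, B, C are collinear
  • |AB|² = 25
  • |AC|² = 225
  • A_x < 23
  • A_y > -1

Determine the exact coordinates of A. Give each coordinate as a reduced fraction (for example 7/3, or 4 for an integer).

A = (19, 2)

1. A_x = 19  [[A, B, C are collinear ⇒ 6x+8y-130=0] ∩ [|A−(23, -1)|²=25]]
2. A_y = 2  [[A, B, C are collinear ⇒ 6x+8y-130=0] ∩ [|A−(23, -1)|²=25]]
   so A = (19, 2)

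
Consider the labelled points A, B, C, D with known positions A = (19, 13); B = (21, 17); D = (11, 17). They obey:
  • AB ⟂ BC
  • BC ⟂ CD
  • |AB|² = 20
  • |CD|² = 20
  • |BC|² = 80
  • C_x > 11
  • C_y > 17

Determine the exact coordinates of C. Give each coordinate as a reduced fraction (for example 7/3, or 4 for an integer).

C = (13, 21)

1. C_x = 13  [[AB ⟂ BC ⇒ 2x+4y-110=0] ∩ [|C−(11, 17)|²=20]]
2. C_y = 21  [[AB ⟂ BC ⇒ 2x+4y-110=0] ∩ [|C−(11, 17)|²=20]]
   so C = (13, 21)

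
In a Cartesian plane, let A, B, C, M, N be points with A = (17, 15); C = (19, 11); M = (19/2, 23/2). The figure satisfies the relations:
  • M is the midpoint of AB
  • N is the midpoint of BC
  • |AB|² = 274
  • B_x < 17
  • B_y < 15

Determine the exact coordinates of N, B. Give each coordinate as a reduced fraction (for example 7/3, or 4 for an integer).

1. B_x = 2  [B = 2·M−A = 2·(19/2, 23/2)−(17, 15)]
2. B_y = 8  [B = 2·M−A = 2·(19/2, 23/2)−(17, 15)]
   so B = (2, 8)
3. N_x = 21/2  [2·N = B+C = (2, 8)+(19, 11)]
4. N_y = 19/2  [2·N = B+C = (2, 8)+(19, 11)]
   so N = (21/2, 19/2)

N = (21/2, 19/2)
B = (2, 8)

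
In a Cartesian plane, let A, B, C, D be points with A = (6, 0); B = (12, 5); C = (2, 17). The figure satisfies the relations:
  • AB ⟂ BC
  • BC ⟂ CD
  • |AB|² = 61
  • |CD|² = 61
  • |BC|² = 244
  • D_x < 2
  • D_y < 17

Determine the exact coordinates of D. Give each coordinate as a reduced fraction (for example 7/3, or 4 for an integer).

1. D_x = -4  [[BC ⟂ CD ⇒ -10x+12y-184=0] ∩ [|D−(2, 17)|²=61]]
2. D_y = 12  [[BC ⟂ CD ⇒ -10x+12y-184=0] ∩ [|D−(2, 17)|²=61]]
   so D = (-4, 12)

D = (-4, 12)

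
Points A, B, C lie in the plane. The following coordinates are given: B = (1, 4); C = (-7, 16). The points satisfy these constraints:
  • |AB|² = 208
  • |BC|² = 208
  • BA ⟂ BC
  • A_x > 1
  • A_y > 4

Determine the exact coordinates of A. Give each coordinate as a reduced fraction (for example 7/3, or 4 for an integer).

A = (13, 12)

1. A_x = 13  [[BA ⟂ BC ⇒ -8x+12y-40=0] ∩ [|A−(1, 4)|²=208]]
2. A_y = 12  [[BA ⟂ BC ⇒ -8x+12y-40=0] ∩ [|A−(1, 4)|²=208]]
   so A = (13, 12)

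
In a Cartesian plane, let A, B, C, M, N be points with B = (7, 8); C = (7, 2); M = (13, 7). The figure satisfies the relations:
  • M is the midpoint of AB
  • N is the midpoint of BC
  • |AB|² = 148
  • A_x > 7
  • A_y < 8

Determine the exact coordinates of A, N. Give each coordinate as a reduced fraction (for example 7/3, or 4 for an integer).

1. A_x = 19  [A = 2·M−B = 2·(13, 7)−(7, 8)]
2. A_y = 6  [A = 2·M−B = 2·(13, 7)−(7, 8)]
   so A = (19, 6)
3. N_x = 7  [2·N = B+C = (7, 8)+(7, 2)]
4. N_y = 5  [2·N = B+C = (7, 8)+(7, 2)]
   so N = (7, 5)

A = (19, 6)
N = (7, 5)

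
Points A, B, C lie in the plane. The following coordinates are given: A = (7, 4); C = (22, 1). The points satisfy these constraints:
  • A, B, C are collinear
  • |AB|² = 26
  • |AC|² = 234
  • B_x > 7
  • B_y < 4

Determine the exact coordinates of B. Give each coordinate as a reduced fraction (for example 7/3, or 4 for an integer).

B = (12, 3)

1. B_x = 12  [[A, B, C are collinear ⇒ -3x-15y+81=0] ∩ [|B−(7, 4)|²=26]]
2. B_y = 3  [[A, B, C are collinear ⇒ -3x-15y+81=0] ∩ [|B−(7, 4)|²=26]]
   so B = (12, 3)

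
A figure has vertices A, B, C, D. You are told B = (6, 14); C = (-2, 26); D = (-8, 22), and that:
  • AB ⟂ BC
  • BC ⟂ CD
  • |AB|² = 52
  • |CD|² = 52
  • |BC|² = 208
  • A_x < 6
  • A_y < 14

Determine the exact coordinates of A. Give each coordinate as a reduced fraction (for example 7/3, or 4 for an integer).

A = (0, 10)

1. A_x = 0  [[AB ⟂ BC ⇒ 8x-12y+120=0] ∩ [|A−(6, 14)|²=52]]
2. A_y = 10  [[AB ⟂ BC ⇒ 8x-12y+120=0] ∩ [|A−(6, 14)|²=52]]
   so A = (0, 10)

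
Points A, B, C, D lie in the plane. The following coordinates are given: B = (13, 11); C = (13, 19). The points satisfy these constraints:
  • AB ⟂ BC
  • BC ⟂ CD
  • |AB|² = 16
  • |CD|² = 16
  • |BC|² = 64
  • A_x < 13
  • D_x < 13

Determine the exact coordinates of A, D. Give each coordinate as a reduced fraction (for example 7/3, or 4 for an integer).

A = (9, 11)
D = (9, 19)

1. A_x = 9  [[AB ⟂ BC ⇒ -8y+88=0] ∩ [|A−(13, 11)|²=16]]
2. A_y = 11  [[AB ⟂ BC ⇒ -8y+88=0] ∩ [|A−(13, 11)|²=16]]
   so A = (9, 11)
3. D_x = 9  [[BC ⟂ CD ⇒ 8y-152=0] ∩ [|D−(13, 19)|²=16]]
4. D_y = 19  [[BC ⟂ CD ⇒ 8y-152=0] ∩ [|D−(13, 19)|²=16]]
   so D = (9, 19)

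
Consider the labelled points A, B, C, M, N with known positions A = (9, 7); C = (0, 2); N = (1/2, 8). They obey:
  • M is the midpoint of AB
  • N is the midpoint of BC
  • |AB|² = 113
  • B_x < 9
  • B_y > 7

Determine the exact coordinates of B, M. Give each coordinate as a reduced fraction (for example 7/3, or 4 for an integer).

1. B_x = 1  [B = 2·N−C = 2·(1/2, 8)−(0, 2)]
2. B_y = 14  [B = 2·N−C = 2·(1/2, 8)−(0, 2)]
   so B = (1, 14)
3. M_x = 5  [2·M = A+B = (9, 7)+(1, 14)]
4. M_y = 21/2  [2·M = A+B = (9, 7)+(1, 14)]
   so M = (5, 21/2)

B = (1, 14)
M = (5, 21/2)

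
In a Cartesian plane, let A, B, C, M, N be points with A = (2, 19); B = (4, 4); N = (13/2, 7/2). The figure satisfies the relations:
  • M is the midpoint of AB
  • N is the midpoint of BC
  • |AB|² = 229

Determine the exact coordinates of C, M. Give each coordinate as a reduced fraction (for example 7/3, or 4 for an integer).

C = (9, 3)
M = (3, 23/2)

1. M_x = 3  [2·M = A+B = (2, 19)+(4, 4)]
2. M_y = 23/2  [2·M = A+B = (2, 19)+(4, 4)]
   so M = (3, 23/2)
3. C_x = 9  [C = 2·N−B = 2·(13/2, 7/2)−(4, 4)]
4. C_y = 3  [C = 2·N−B = 2·(13/2, 7/2)−(4, 4)]
   so C = (9, 3)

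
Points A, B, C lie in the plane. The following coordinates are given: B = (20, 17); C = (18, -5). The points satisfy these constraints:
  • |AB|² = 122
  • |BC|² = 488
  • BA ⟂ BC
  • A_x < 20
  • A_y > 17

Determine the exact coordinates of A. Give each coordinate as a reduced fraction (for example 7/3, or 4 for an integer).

A = (9, 18)

1. A_x = 9  [[BA ⟂ BC ⇒ -2x-22y+414=0] ∩ [|A−(20, 17)|²=122]]
2. A_y = 18  [[BA ⟂ BC ⇒ -2x-22y+414=0] ∩ [|A−(20, 17)|²=122]]
   so A = (9, 18)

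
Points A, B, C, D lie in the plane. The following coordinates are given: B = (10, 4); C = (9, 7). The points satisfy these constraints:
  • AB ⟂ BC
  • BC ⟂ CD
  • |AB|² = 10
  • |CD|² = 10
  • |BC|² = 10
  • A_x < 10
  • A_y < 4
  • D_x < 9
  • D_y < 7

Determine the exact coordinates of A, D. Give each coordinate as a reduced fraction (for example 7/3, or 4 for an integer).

A = (7, 3)
D = (6, 6)

1. A_x = 7  [[AB ⟂ BC ⇒ 1x-3y+2=0] ∩ [|A−(10, 4)|²=10]]
2. A_y = 3  [[AB ⟂ BC ⇒ 1x-3y+2=0] ∩ [|A−(10, 4)|²=10]]
   so A = (7, 3)
3. D_x = 6  [[BC ⟂ CD ⇒ -1x+3y-12=0] ∩ [|D−(9, 7)|²=10]]
4. D_y = 6  [[BC ⟂ CD ⇒ -1x+3y-12=0] ∩ [|D−(9, 7)|²=10]]
   so D = (6, 6)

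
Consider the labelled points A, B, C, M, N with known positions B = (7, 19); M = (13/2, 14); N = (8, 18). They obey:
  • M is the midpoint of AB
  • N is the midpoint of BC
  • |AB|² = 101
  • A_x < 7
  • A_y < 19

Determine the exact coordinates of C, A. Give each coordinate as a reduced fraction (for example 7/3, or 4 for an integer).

C = (9, 17)
A = (6, 9)

1. A_x = 6  [A = 2·M−B = 2·(13/2, 14)−(7, 19)]
2. A_y = 9  [A = 2·M−B = 2·(13/2, 14)−(7, 19)]
   so A = (6, 9)
3. C_x = 9  [C = 2·N−B = 2·(8, 18)−(7, 19)]
4. C_y = 17  [C = 2·N−B = 2·(8, 18)−(7, 19)]
   so C = (9, 17)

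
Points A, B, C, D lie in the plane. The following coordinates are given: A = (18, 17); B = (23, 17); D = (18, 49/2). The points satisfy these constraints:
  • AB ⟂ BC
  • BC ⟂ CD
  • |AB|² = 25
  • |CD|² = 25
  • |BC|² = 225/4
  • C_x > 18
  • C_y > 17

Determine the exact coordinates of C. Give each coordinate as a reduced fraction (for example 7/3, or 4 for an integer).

1. C_x = 23  [[AB ⟂ BC ⇒ 5x-115=0] ∩ [|C−(18, 49/2)|²=25]]
2. C_y = 49/2  [[AB ⟂ BC ⇒ 5x-115=0] ∩ [|C−(18, 49/2)|²=25]]
   so C = (23, 49/2)

C = (23, 49/2)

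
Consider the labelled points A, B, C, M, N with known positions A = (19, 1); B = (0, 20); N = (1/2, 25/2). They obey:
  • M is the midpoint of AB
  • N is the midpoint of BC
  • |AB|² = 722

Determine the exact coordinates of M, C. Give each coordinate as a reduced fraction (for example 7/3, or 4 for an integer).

1. M_x = 19/2  [2·M = A+B = (19, 1)+(0, 20)]
2. M_y = 21/2  [2·M = A+B = (19, 1)+(0, 20)]
   so M = (19/2, 21/2)
3. C_x = 1  [C = 2·N−B = 2·(1/2, 25/2)−(0, 20)]
4. C_y = 5  [C = 2·N−B = 2·(1/2, 25/2)−(0, 20)]
   so C = (1, 5)

M = (19/2, 21/2)
C = (1, 5)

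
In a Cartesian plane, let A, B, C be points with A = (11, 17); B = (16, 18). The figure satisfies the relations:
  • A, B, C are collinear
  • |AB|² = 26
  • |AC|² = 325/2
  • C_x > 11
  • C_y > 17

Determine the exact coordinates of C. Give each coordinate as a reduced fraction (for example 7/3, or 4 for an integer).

C = (47/2, 39/2)

1. C_x = 47/2  [[A, B, C are collinear ⇒ -1x+5y-74=0] ∩ [|C−(11, 17)|²=325/2]]
2. C_y = 39/2  [[A, B, C are collinear ⇒ -1x+5y-74=0] ∩ [|C−(11, 17)|²=325/2]]
   so C = (47/2, 39/2)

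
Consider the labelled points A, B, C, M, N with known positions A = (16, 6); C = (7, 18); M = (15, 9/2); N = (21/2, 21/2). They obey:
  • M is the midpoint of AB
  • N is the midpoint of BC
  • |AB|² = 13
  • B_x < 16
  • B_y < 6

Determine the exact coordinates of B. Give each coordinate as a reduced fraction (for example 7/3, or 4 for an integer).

B = (14, 3)

1. B_x = 14  [B = 2·M−A = 2·(15, 9/2)−(16, 6)]
2. B_y = 3  [B = 2·M−A = 2·(15, 9/2)−(16, 6)]
   so B = (14, 3)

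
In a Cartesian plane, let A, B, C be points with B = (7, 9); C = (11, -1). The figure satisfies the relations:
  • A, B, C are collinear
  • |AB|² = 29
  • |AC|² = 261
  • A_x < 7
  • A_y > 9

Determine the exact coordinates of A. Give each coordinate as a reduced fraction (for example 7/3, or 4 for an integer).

A = (5, 14)

1. A_x = 5  [[A, B, C are collinear ⇒ 10x+4y-106=0] ∩ [|A−(7, 9)|²=29]]
2. A_y = 14  [[A, B, C are collinear ⇒ 10x+4y-106=0] ∩ [|A−(7, 9)|²=29]]
   so A = (5, 14)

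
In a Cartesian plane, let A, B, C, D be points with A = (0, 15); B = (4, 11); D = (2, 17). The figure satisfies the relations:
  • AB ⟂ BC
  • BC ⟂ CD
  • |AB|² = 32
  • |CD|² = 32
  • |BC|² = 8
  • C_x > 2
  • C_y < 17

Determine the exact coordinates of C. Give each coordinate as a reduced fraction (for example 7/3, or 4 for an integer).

C = (6, 13)

1. C_x = 6  [[AB ⟂ BC ⇒ 4x-4y+28=0] ∩ [|C−(2, 17)|²=32]]
2. C_y = 13  [[AB ⟂ BC ⇒ 4x-4y+28=0] ∩ [|C−(2, 17)|²=32]]
   so C = (6, 13)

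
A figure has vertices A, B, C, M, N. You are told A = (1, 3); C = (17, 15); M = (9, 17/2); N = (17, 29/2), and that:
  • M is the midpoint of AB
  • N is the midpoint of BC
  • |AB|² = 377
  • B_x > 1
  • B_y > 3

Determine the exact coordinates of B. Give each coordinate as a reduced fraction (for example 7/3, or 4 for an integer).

B = (17, 14)

1. B_x = 17  [B = 2·M−A = 2·(9, 17/2)−(1, 3)]
2. B_y = 14  [B = 2·M−A = 2·(9, 17/2)−(1, 3)]
   so B = (17, 14)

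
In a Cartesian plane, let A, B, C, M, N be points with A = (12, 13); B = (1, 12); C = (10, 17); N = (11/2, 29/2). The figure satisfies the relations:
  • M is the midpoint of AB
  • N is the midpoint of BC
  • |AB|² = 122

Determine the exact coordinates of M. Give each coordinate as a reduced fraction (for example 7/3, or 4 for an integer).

1. M_x = 13/2  [2·M = A+B = (12, 13)+(1, 12)]
2. M_y = 25/2  [2·M = A+B = (12, 13)+(1, 12)]
   so M = (13/2, 25/2)

M = (13/2, 25/2)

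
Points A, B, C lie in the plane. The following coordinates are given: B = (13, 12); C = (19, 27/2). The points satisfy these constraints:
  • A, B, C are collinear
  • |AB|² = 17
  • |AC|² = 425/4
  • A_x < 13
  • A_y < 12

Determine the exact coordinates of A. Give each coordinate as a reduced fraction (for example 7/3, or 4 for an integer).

A = (9, 11)

1. A_x = 9  [[A, B, C are collinear ⇒ -3/2x+6y-105/2=0] ∩ [|A−(13, 12)|²=17]]
2. A_y = 11  [[A, B, C are collinear ⇒ -3/2x+6y-105/2=0] ∩ [|A−(13, 12)|²=17]]
   so A = (9, 11)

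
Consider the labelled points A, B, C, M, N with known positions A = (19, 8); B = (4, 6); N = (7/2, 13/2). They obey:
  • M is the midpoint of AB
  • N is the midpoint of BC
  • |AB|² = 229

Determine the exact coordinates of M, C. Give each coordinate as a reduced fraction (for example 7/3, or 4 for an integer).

M = (23/2, 7)
C = (3, 7)

1. M_x = 23/2  [2·M = A+B = (19, 8)+(4, 6)]
2. M_y = 7  [2·M = A+B = (19, 8)+(4, 6)]
   so M = (23/2, 7)
3. C_x = 3  [C = 2·N−B = 2·(7/2, 13/2)−(4, 6)]
4. C_y = 7  [C = 2·N−B = 2·(7/2, 13/2)−(4, 6)]
   so C = (3, 7)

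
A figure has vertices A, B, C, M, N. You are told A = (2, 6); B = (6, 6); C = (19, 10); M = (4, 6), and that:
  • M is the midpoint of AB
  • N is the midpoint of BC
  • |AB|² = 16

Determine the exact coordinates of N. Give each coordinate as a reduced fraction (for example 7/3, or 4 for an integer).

1. N_x = 25/2  [2·N = B+C = (6, 6)+(19, 10)]
2. N_y = 8  [2·N = B+C = (6, 6)+(19, 10)]
   so N = (25/2, 8)

N = (25/2, 8)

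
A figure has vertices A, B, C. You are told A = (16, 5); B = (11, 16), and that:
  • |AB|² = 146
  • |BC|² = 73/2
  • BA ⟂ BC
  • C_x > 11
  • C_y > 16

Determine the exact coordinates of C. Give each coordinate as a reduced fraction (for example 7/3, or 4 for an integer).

C = (33/2, 37/2)

1. C_x = 33/2  [[BA ⟂ BC ⇒ 5x-11y+121=0] ∩ [|C−(11, 16)|²=73/2]]
2. C_y = 37/2  [[BA ⟂ BC ⇒ 5x-11y+121=0] ∩ [|C−(11, 16)|²=73/2]]
   so C = (33/2, 37/2)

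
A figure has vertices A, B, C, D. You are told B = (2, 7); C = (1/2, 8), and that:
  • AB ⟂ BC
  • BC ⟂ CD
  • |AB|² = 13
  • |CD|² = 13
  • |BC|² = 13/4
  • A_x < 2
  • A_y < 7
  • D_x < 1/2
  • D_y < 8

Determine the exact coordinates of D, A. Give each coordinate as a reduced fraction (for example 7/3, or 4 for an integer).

D = (-3/2, 5)
A = (0, 4)

1. D_x = -3/2  [[BC ⟂ CD ⇒ -3/2x+1y-29/4=0] ∩ [|D−(1/2, 8)|²=13]]
2. D_y = 5  [[BC ⟂ CD ⇒ -3/2x+1y-29/4=0] ∩ [|D−(1/2, 8)|²=13]]
   so D = (-3/2, 5)
3. A_x = 0  [[AB ⟂ BC ⇒ 3/2x-1y+4=0] ∩ [|A−(2, 7)|²=13]]
4. A_y = 4  [[AB ⟂ BC ⇒ 3/2x-1y+4=0] ∩ [|A−(2, 7)|²=13]]
   so A = (0, 4)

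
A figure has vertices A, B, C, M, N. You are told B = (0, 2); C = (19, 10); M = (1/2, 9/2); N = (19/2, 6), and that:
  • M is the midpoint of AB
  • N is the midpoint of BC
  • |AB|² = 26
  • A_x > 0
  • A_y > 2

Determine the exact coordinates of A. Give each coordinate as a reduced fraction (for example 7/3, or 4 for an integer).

A = (1, 7)

1. A_x = 1  [A = 2·M−B = 2·(1/2, 9/2)−(0, 2)]
2. A_y = 7  [A = 2·M−B = 2·(1/2, 9/2)−(0, 2)]
   so A = (1, 7)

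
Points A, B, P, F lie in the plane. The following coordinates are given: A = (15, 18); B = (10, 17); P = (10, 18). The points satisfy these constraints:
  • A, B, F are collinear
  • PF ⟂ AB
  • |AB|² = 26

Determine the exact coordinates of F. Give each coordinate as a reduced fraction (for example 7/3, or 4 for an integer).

F = (265/26, 443/26)

1. F_x = 265/26  [[A, B, F are collinear ⇒ 1x-5y+75=0] ∩ [PF ⟂ AB ⇒ -5x-1y+68=0]]
2. F_y = 443/26  [[A, B, F are collinear ⇒ 1x-5y+75=0] ∩ [PF ⟂ AB ⇒ -5x-1y+68=0]]
   so F = (265/26, 443/26)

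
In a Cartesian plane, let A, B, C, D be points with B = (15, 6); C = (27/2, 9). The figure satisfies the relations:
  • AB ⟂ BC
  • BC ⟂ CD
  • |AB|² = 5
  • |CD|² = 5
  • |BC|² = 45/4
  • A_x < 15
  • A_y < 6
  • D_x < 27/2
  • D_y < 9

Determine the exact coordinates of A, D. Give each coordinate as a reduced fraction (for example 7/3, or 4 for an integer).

1. A_x = 13  [[AB ⟂ BC ⇒ 3/2x-3y-9/2=0] ∩ [|A−(15, 6)|²=5]]
2. A_y = 5  [[AB ⟂ BC ⇒ 3/2x-3y-9/2=0] ∩ [|A−(15, 6)|²=5]]
   so A = (13, 5)
3. D_x = 23/2  [[BC ⟂ CD ⇒ -3/2x+3y-27/4=0] ∩ [|D−(27/2, 9)|²=5]]
4. D_y = 8  [[BC ⟂ CD ⇒ -3/2x+3y-27/4=0] ∩ [|D−(27/2, 9)|²=5]]
   so D = (23/2, 8)

A = (13, 5)
D = (23/2, 8)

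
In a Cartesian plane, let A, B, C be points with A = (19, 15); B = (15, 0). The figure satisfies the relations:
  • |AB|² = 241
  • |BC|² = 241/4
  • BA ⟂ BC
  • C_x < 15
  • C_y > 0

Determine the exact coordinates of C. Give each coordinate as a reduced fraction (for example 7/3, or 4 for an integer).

1. C_x = 15/2  [[BA ⟂ BC ⇒ 4x+15y-60=0] ∩ [|C−(15, 0)|²=241/4]]
2. C_y = 2  [[BA ⟂ BC ⇒ 4x+15y-60=0] ∩ [|C−(15, 0)|²=241/4]]
   so C = (15/2, 2)

C = (15/2, 2)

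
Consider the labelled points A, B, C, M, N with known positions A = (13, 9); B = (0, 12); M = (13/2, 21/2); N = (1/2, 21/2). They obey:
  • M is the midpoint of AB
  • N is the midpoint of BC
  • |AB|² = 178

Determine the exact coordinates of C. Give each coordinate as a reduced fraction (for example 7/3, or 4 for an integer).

C = (1, 9)

1. C_x = 1  [C = 2·N−B = 2·(1/2, 21/2)−(0, 12)]
2. C_y = 9  [C = 2·N−B = 2·(1/2, 21/2)−(0, 12)]
   so C = (1, 9)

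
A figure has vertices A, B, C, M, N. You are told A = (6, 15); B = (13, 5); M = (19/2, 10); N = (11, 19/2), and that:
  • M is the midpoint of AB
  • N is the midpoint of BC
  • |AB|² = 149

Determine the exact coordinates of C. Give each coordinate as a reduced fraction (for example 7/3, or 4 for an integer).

1. C_x = 9  [C = 2·N−B = 2·(11, 19/2)−(13, 5)]
2. C_y = 14  [C = 2·N−B = 2·(11, 19/2)−(13, 5)]
   so C = (9, 14)

C = (9, 14)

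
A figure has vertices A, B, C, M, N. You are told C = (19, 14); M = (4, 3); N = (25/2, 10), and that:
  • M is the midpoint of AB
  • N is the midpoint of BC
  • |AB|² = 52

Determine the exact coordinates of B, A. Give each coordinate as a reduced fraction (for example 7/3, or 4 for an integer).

1. B_x = 6  [B = 2·N−C = 2·(25/2, 10)−(19, 14)]
2. B_y = 6  [B = 2·N−C = 2·(25/2, 10)−(19, 14)]
   so B = (6, 6)
3. A_x = 2  [A = 2·M−B = 2·(4, 3)−(6, 6)]
4. A_y = 0  [A = 2·M−B = 2·(4, 3)−(6, 6)]
   so A = (2, 0)

B = (6, 6)
A = (2, 0)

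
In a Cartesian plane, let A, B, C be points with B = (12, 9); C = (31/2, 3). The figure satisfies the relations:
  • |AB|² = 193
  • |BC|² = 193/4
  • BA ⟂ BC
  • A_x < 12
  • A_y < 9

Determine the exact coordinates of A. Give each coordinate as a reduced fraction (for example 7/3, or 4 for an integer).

1. A_x = 0  [[BA ⟂ BC ⇒ 7/2x-6y+12=0] ∩ [|A−(12, 9)|²=193]]
2. A_y = 2  [[BA ⟂ BC ⇒ 7/2x-6y+12=0] ∩ [|A−(12, 9)|²=193]]
   so A = (0, 2)

A = (0, 2)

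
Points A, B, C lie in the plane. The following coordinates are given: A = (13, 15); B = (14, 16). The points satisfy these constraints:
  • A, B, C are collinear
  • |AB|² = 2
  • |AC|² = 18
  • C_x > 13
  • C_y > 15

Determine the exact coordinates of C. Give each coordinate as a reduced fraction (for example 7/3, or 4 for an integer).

C = (16, 18)

1. C_x = 16  [[A, B, C are collinear ⇒ -1x+1y-2=0] ∩ [|C−(13, 15)|²=18]]
2. C_y = 18  [[A, B, C are collinear ⇒ -1x+1y-2=0] ∩ [|C−(13, 15)|²=18]]
   so C = (16, 18)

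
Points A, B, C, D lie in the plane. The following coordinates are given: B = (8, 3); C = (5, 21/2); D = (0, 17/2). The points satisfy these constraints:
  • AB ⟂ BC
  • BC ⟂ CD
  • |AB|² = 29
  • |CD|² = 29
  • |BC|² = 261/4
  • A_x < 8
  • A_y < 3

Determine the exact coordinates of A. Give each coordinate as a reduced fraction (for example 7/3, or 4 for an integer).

1. A_x = 3  [[AB ⟂ BC ⇒ 3x-15/2y-3/2=0] ∩ [|A−(8, 3)|²=29]]
2. A_y = 1  [[AB ⟂ BC ⇒ 3x-15/2y-3/2=0] ∩ [|A−(8, 3)|²=29]]
   so A = (3, 1)

A = (3, 1)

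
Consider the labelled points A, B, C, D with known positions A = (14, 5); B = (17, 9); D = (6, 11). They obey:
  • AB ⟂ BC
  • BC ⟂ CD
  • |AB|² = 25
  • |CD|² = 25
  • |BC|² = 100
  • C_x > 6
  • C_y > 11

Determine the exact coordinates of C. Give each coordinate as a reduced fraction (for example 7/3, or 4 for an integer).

1. C_x = 9  [[AB ⟂ BC ⇒ 3x+4y-87=0] ∩ [|C−(6, 11)|²=25]]
2. C_y = 15  [[AB ⟂ BC ⇒ 3x+4y-87=0] ∩ [|C−(6, 11)|²=25]]
   so C = (9, 15)

C = (9, 15)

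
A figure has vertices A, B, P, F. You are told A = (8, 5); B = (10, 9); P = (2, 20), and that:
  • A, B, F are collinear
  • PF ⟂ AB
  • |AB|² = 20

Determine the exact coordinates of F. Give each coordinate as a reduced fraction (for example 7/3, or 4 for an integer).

F = (64/5, 73/5)

1. F_x = 64/5  [[A, B, F are collinear ⇒ -4x+2y+22=0] ∩ [PF ⟂ AB ⇒ 2x+4y-84=0]]
2. F_y = 73/5  [[A, B, F are collinear ⇒ -4x+2y+22=0] ∩ [PF ⟂ AB ⇒ 2x+4y-84=0]]
   so F = (64/5, 73/5)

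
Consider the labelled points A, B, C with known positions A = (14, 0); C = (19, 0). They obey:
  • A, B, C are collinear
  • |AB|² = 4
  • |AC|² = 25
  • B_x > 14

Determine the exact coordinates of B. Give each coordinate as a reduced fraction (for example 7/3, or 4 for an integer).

B = (16, 0)

1. B_x = 16  [[A, B, C are collinear ⇒ -5y=0] ∩ [|B−(14, 0)|²=4]]
2. B_y = 0  [[A, B, C are collinear ⇒ -5y=0] ∩ [|B−(14, 0)|²=4]]
   so B = (16, 0)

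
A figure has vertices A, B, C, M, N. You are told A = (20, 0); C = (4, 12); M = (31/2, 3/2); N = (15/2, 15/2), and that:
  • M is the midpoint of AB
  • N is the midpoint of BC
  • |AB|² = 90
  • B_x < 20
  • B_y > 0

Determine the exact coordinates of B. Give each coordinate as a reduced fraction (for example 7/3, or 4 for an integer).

1. B_x = 11  [B = 2·M−A = 2·(31/2, 3/2)−(20, 0)]
2. B_y = 3  [B = 2·M−A = 2·(31/2, 3/2)−(20, 0)]
   so B = (11, 3)

B = (11, 3)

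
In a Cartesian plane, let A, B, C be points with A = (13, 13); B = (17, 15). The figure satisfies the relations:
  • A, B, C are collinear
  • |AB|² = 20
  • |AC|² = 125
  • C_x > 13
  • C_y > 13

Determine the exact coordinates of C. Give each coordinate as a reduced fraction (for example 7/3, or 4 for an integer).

1. C_x = 23  [[A, B, C are collinear ⇒ -2x+4y-26=0] ∩ [|C−(13, 13)|²=125]]
2. C_y = 18  [[A, B, C are collinear ⇒ -2x+4y-26=0] ∩ [|C−(13, 13)|²=125]]
   so C = (23, 18)

C = (23, 18)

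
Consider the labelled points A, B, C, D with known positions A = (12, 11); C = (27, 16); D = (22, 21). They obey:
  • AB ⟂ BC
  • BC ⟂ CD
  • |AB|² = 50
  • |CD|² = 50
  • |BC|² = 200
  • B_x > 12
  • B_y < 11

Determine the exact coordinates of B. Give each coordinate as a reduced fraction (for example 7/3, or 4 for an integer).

B = (17, 6)

1. B_x = 17  [[BC ⟂ CD ⇒ 5x-5y-55=0] ∩ [|B−(12, 11)|²=50]]
2. B_y = 6  [[BC ⟂ CD ⇒ 5x-5y-55=0] ∩ [|B−(12, 11)|²=50]]
   so B = (17, 6)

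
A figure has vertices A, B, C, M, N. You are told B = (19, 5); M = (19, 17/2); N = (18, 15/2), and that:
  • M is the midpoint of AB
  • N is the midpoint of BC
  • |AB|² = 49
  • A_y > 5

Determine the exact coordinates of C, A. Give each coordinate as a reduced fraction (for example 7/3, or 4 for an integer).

1. A_x = 19  [A = 2·M−B = 2·(19, 17/2)−(19, 5)]
2. A_y = 12  [A = 2·M−B = 2·(19, 17/2)−(19, 5)]
   so A = (19, 12)
3. C_x = 17  [C = 2·N−B = 2·(18, 15/2)−(19, 5)]
4. C_y = 10  [C = 2·N−B = 2·(18, 15/2)−(19, 5)]
   so C = (17, 10)

C = (17, 10)
A = (19, 12)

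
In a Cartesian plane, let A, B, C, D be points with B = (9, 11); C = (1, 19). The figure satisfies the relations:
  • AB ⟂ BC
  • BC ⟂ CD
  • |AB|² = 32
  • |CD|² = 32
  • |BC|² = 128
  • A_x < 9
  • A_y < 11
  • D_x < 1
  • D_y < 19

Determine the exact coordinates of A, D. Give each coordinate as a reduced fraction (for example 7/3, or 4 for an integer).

A = (5, 7)
D = (-3, 15)

1. A_x = 5  [[AB ⟂ BC ⇒ 8x-8y+16=0] ∩ [|A−(9, 11)|²=32]]
2. A_y = 7  [[AB ⟂ BC ⇒ 8x-8y+16=0] ∩ [|A−(9, 11)|²=32]]
   so A = (5, 7)
3. D_x = -3  [[BC ⟂ CD ⇒ -8x+8y-144=0] ∩ [|D−(1, 19)|²=32]]
4. D_y = 15  [[BC ⟂ CD ⇒ -8x+8y-144=0] ∩ [|D−(1, 19)|²=32]]
   so D = (-3, 15)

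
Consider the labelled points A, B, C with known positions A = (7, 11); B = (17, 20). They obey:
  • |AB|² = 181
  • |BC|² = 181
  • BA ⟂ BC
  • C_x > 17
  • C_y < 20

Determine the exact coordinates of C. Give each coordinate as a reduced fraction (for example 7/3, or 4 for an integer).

C = (26, 10)

1. C_x = 26  [[BA ⟂ BC ⇒ -10x-9y+350=0] ∩ [|C−(17, 20)|²=181]]
2. C_y = 10  [[BA ⟂ BC ⇒ -10x-9y+350=0] ∩ [|C−(17, 20)|²=181]]
   so C = (26, 10)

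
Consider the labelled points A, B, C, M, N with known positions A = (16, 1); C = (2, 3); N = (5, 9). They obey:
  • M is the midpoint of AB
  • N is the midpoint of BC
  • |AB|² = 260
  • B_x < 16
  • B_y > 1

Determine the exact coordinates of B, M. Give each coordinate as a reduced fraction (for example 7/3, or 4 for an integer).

B = (8, 15)
M = (12, 8)

1. B_x = 8  [B = 2·N−C = 2·(5, 9)−(2, 3)]
2. B_y = 15  [B = 2·N−C = 2·(5, 9)−(2, 3)]
   so B = (8, 15)
3. M_x = 12  [2·M = A+B = (16, 1)+(8, 15)]
4. M_y = 8  [2·M = A+B = (16, 1)+(8, 15)]
   so M = (12, 8)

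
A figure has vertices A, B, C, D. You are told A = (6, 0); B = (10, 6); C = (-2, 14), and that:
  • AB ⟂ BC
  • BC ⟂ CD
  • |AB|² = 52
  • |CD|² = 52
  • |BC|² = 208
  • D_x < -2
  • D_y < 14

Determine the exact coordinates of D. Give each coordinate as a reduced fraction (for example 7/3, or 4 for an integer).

1. D_x = -6  [[BC ⟂ CD ⇒ -12x+8y-136=0] ∩ [|D−(-2, 14)|²=52]]
2. D_y = 8  [[BC ⟂ CD ⇒ -12x+8y-136=0] ∩ [|D−(-2, 14)|²=52]]
   so D = (-6, 8)

D = (-6, 8)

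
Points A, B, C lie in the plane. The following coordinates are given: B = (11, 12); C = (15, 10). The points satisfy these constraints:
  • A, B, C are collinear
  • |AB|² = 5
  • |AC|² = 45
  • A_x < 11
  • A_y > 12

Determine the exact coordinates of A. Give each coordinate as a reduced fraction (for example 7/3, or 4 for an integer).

1. A_x = 9  [[A, B, C are collinear ⇒ 2x+4y-70=0] ∩ [|A−(11, 12)|²=5]]
2. A_y = 13  [[A, B, C are collinear ⇒ 2x+4y-70=0] ∩ [|A−(11, 12)|²=5]]
   so A = (9, 13)

A = (9, 13)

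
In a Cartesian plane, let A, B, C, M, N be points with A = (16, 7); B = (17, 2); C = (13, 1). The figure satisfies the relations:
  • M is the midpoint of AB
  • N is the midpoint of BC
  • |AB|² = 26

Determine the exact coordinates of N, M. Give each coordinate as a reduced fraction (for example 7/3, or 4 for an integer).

N = (15, 3/2)
M = (33/2, 9/2)

1. M_x = 33/2  [2·M = A+B = (16, 7)+(17, 2)]
2. M_y = 9/2  [2·M = A+B = (16, 7)+(17, 2)]
   so M = (33/2, 9/2)
3. N_x = 15  [2·N = B+C = (17, 2)+(13, 1)]
4. N_y = 3/2  [2·N = B+C = (17, 2)+(13, 1)]
   so N = (15, 3/2)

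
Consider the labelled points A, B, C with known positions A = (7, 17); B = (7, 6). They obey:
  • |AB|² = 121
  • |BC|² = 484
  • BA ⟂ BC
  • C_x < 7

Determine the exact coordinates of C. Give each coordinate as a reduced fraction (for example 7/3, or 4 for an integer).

C = (-15, 6)

1. C_x = -15  [[BA ⟂ BC ⇒ 11y-66=0] ∩ [|C−(7, 6)|²=484]]
2. C_y = 6  [[BA ⟂ BC ⇒ 11y-66=0] ∩ [|C−(7, 6)|²=484]]
   so C = (-15, 6)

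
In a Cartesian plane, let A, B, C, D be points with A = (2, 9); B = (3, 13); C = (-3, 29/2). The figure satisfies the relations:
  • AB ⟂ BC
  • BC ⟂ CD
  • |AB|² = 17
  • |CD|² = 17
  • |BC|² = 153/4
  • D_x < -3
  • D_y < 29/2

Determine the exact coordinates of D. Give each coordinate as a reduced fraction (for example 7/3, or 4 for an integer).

1. D_x = -4  [[BC ⟂ CD ⇒ -6x+3/2y-159/4=0] ∩ [|D−(-3, 29/2)|²=17]]
2. D_y = 21/2  [[BC ⟂ CD ⇒ -6x+3/2y-159/4=0] ∩ [|D−(-3, 29/2)|²=17]]
   so D = (-4, 21/2)

D = (-4, 21/2)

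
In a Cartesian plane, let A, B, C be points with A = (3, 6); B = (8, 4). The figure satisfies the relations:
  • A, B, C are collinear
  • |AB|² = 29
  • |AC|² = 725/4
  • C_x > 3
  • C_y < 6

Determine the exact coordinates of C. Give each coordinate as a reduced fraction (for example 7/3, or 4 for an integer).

1. C_x = 31/2  [[A, B, C are collinear ⇒ 2x+5y-36=0] ∩ [|C−(3, 6)|²=725/4]]
2. C_y = 1  [[A, B, C are collinear ⇒ 2x+5y-36=0] ∩ [|C−(3, 6)|²=725/4]]
   so C = (31/2, 1)

C = (31/2, 1)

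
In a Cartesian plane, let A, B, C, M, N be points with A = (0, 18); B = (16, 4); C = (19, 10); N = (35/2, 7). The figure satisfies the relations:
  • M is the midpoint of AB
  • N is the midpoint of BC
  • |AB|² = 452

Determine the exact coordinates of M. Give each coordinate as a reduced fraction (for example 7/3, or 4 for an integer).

1. M_x = 8  [2·M = A+B = (0, 18)+(16, 4)]
2. M_y = 11  [2·M = A+B = (0, 18)+(16, 4)]
   so M = (8, 11)

M = (8, 11)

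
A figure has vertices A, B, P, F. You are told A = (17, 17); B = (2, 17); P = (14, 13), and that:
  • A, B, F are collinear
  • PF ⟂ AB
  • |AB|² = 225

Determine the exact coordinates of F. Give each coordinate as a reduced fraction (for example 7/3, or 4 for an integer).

1. F_x = 14  [[A, B, F are collinear ⇒ -15y+255=0] ∩ [PF ⟂ AB ⇒ -15x+210=0]]
2. F_y = 17  [[A, B, F are collinear ⇒ -15y+255=0] ∩ [PF ⟂ AB ⇒ -15x+210=0]]
   so F = (14, 17)

F = (14, 17)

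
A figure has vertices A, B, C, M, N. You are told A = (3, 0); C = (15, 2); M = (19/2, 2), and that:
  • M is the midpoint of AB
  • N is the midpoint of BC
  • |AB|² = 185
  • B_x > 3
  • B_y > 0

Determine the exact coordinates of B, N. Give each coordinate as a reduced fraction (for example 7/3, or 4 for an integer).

B = (16, 4)
N = (31/2, 3)

1. B_x = 16  [B = 2·M−A = 2·(19/2, 2)−(3, 0)]
2. B_y = 4  [B = 2·M−A = 2·(19/2, 2)−(3, 0)]
   so B = (16, 4)
3. N_x = 31/2  [2·N = B+C = (16, 4)+(15, 2)]
4. N_y = 3  [2·N = B+C = (16, 4)+(15, 2)]
   so N = (31/2, 3)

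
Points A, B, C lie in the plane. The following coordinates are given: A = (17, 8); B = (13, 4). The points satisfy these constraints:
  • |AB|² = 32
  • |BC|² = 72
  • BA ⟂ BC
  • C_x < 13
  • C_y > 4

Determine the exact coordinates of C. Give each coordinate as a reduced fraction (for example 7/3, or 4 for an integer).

1. C_x = 7  [[BA ⟂ BC ⇒ 4x+4y-68=0] ∩ [|C−(13, 4)|²=72]]
2. C_y = 10  [[BA ⟂ BC ⇒ 4x+4y-68=0] ∩ [|C−(13, 4)|²=72]]
   so C = (7, 10)

C = (7, 10)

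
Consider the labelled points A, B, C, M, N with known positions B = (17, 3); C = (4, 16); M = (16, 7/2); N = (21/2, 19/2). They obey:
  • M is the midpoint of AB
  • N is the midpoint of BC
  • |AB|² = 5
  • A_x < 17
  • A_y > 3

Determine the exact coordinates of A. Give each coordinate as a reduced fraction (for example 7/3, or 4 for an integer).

A = (15, 4)

1. A_x = 15  [A = 2·M−B = 2·(16, 7/2)−(17, 3)]
2. A_y = 4  [A = 2·M−B = 2·(16, 7/2)−(17, 3)]
   so A = (15, 4)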